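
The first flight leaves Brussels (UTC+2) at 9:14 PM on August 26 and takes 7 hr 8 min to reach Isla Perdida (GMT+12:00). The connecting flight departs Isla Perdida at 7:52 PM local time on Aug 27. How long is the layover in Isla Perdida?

Convert departure to UTC: 9:14 PM − 2:00 = 7:14 PM UTC on Aug 26.
Add 7 hours and 8 minutes flight time → 2:22 AM UTC (Aug 27).
Isla Perdida is UTC+12:00, so local arrival = 2:22 AM + 12:00 = 2:22 PM on Aug 27.
Layover = 7:52 PM − 2:22 PM = 5 hours 30 minutes.

5 hours 30 minutes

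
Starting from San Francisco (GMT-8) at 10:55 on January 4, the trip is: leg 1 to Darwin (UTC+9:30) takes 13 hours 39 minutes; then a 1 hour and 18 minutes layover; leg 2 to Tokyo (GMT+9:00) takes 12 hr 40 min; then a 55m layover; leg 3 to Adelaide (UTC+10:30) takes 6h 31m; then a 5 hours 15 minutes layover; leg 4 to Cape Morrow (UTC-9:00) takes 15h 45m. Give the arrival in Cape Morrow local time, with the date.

17:58 on January 6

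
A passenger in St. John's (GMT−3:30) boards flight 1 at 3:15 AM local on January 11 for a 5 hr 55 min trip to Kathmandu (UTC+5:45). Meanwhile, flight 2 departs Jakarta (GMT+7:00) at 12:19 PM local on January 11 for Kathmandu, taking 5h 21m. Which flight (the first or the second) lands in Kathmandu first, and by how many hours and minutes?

the second, by 2 hours

Flight 1 in UTC: 3:15 AM + 3:30 = 6:45 AM on Jan 11.
+5 hours and 55 minutes → arrive 12:40 PM UTC on Jan 11.
Flight 2 in UTC: 12:19 PM − 7:00 = 5:19 AM on Jan 11.
+5 hours 21 minutes → arrive 10:40 AM UTC on Jan 11.
Flight 2 lands earlier by 2 hours.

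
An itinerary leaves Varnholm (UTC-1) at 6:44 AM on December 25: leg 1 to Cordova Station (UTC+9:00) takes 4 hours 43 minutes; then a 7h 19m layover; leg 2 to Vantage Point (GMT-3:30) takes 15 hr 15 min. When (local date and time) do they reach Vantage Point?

Convert departure to UTC: 6:44 AM + 1:00 = 7:44 AM UTC on Dec 25.
Add 4 hours 43 minutes leg 1 → 12:27 PM UTC.
Add 7 hours and 19 minutes layover in Cordova Station → 7:46 PM UTC.
Add 15 hours and 15 minutes leg 2 → 11:01 AM UTC (Dec 26).
Vantage Point is UTC−3:30, so local arrival = 11:01 AM − 3:30 = 7:31 AM on Dec 26.

7:31 AM on Dec 26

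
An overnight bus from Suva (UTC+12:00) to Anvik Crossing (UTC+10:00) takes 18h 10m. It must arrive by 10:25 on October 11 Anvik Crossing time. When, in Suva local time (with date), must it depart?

18:15 on Oct 10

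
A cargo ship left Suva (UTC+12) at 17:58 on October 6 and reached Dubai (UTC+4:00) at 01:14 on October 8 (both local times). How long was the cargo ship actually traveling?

Departure in UTC: 17:58 − 12:00 = 05:58 on Oct 6.
Arrival in UTC: 01:14 − 4:00 = 21:14 on Oct 7.
Elapsed = 21:14 − 05:58 (+1 day) = 39 hours 16 minutes.

39 hours 16 minutes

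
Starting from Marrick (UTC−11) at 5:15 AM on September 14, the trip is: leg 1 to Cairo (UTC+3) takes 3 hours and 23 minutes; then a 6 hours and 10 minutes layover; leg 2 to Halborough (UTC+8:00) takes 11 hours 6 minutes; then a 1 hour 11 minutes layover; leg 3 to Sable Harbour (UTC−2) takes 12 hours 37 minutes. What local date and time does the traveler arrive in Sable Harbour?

Convert departure to UTC: 5:15 AM + 11:00 = 4:15 PM UTC on Sep 14.
Add 3 hours 23 minutes leg 1 → 7:38 PM UTC.
Add 6 hours and 10 minutes layover in Cairo → 1:48 AM UTC (Sep 15).
Add 11 hours 6 minutes leg 2 → 12:54 PM UTC.
Add 1 hour 11 minutes layover in Halborough → 2:05 PM UTC.
Add 12 hours 37 minutes leg 3 → 2:42 AM UTC (Sep 16).
Sable Harbour is UTC−2:00, so local arrival = 2:42 AM − 2:00 = 12:42 AM on Sep 16.

12:42 AM on September 16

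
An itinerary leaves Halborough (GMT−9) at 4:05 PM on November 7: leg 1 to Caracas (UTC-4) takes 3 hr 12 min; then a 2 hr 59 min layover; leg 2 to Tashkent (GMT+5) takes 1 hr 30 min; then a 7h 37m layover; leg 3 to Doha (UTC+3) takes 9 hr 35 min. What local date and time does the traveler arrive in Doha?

Convert departure to UTC: 4:05 PM + 9:00 = 1:05 AM UTC on Nov 8.
Add 3 hours 12 minutes leg 1 → 4:17 AM UTC.
Add 2 hours 59 minutes layover in Caracas → 7:16 AM UTC.
Add 1 hour 30 minutes leg 2 → 8:46 AM UTC.
Add 7 hours 37 minutes layover in Tashkent → 4:23 PM UTC.
Add 9 hours 35 minutes leg 3 → 1:58 AM UTC (Nov 9).
Doha is UTC+3:00, so local arrival = 1:58 AM + 3:00 = 4:58 AM on Nov 9.

4:58 AM on Nov 9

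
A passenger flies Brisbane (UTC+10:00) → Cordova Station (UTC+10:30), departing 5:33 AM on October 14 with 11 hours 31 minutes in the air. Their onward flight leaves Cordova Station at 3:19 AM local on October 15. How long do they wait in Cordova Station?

9 hours 45 minutes

Convert departure to UTC: 5:33 AM − 10:00 = 7:33 PM UTC on Oct 13.
Add 11 hours and 31 minutes flight time → 7:04 AM UTC (Oct 14).
Cordova Station is UTC+10:30, so local arrival = 7:04 AM + 10:30 = 5:34 PM on Oct 14.
Layover = 3:19 AM − 5:34 PM (+1 day) = 9 hours 45 minutes.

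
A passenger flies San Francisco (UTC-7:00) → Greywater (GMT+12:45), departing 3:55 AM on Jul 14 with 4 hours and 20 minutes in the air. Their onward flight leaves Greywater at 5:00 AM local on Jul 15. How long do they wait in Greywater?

Convert departure to UTC: 3:55 AM + 7:00 = 10:55 AM UTC on Jul 14.
Add 4 hours 20 minutes flight time → 3:15 PM UTC.
Greywater is UTC+12:45, so local arrival = 3:15 PM + 12:45 = 4:00 AM on Jul 15.
Layover = 5:00 AM − 4:00 AM = 1 hour.

1 hour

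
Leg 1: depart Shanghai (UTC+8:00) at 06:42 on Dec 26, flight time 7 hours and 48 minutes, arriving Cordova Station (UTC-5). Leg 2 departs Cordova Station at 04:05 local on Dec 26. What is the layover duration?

2 hours 35 minutes

Convert departure to UTC: 06:42 − 8:00 = 22:42 UTC on Dec 25.
Add 7 hours and 48 minutes flight time → 06:30 UTC (Dec 26).
Cordova Station is UTC−5:00, so local arrival = 06:30 − 5:00 = 01:30 on Dec 26.
Layover = 04:05 − 01:30 = 2 hours 35 minutes.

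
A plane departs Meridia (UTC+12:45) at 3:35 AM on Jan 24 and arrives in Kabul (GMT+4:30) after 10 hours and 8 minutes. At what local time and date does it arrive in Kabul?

5:28 AM on January 24

Convert departure to UTC: 3:35 AM − 12:45 = 2:50 PM UTC on Jan 23.
Add 10 hours 8 minutes travel time → 12:58 AM UTC (Jan 24).
Kabul is UTC+4:30, so local arrival = 12:58 AM + 4:30 = 5:28 AM on Jan 24.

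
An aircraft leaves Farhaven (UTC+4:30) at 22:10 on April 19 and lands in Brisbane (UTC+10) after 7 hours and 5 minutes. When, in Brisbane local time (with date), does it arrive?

Convert departure to UTC: 22:10 − 4:30 = 17:40 UTC on Apr 19.
Add 7 hours 5 minutes travel time → 00:45 UTC (Apr 20).
Brisbane is UTC+10:00, so local arrival = 00:45 + 10:00 = 10:45 on Apr 20.

10:45 on Apr 20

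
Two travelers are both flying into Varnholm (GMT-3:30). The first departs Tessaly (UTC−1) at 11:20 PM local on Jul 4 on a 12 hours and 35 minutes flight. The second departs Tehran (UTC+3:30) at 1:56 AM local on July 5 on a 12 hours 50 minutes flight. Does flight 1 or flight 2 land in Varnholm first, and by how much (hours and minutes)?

Flight 1 in UTC: 11:20 PM + 1:00 = 12:20 AM on Jul 5.
+12 hours and 35 minutes → arrive 12:55 PM UTC on Jul 5.
Flight 2 in UTC: 1:56 AM − 3:30 = 10:26 PM on Jul 4.
+12 hours and 50 minutes → arrive 11:16 AM UTC on Jul 5.
Flight 2 lands earlier by 1 hour 39 minutes.

the second, by 1 hour 39 minutes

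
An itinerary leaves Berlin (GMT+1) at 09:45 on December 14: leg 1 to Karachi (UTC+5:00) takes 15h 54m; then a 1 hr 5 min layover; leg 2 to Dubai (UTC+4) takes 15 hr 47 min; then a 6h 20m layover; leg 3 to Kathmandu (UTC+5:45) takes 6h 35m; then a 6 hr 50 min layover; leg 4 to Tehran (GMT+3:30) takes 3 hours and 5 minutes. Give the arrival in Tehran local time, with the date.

19:51 on Dec 16

Convert departure to UTC: 09:45 − 1:00 = 08:45 UTC on Dec 14.
Add 15 hours and 54 minutes leg 1 → 00:39 UTC (Dec 15).
Add 1 hour 5 minutes layover in Karachi → 01:44 UTC.
Add 15 hours 47 minutes leg 2 → 17:31 UTC.
Add 6 hours 20 minutes layover in Dubai → 23:51 UTC.
Add 6 hours and 35 minutes leg 3 → 06:26 UTC (Dec 16).
Add 6 hours 50 minutes layover in Kathmandu → 13:16 UTC.
Add 3 hours and 5 minutes leg 4 → 16:21 UTC.
Tehran is UTC+3:30, so local arrival = 16:21 + 3:30 = 19:51 on Dec 16.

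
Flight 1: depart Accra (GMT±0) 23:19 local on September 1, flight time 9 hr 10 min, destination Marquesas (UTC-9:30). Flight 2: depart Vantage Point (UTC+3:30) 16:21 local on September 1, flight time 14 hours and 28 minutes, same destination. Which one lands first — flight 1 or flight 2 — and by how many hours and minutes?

the second, by 5 hours 10 minutes

Flight 1 departs at 23:19 UTC (Sep 1).
+9 hours 10 minutes → arrive 08:29 UTC on Sep 2.
Flight 2 in UTC: 16:21 − 3:30 = 12:51 on Sep 1.
+14 hours 28 minutes → arrive 03:19 UTC on Sep 2.
Flight 2 lands earlier by 5 hours 10 minutes.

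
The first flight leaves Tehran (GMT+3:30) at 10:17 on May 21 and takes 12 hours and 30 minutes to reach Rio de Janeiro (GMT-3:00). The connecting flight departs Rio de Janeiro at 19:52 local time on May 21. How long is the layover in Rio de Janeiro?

Convert departure to UTC: 10:17 − 3:30 = 06:47 UTC on May 21.
Add 12 hours and 30 minutes flight time → 19:17 UTC.
Rio de Janeiro is UTC−3:00, so local arrival = 19:17 − 3:00 = 16:17 on May 21.
Layover = 19:52 − 16:17 = 3 hours 35 minutes.

3 hours 35 minutes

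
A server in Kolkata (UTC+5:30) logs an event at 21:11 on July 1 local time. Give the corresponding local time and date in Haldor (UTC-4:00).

Haldor is 9:30 behind Kolkata.
Shift by the zone difference: 21:11 − 9:30 = 11:41 on Jul 1 in Haldor.

11:41 on Jul 1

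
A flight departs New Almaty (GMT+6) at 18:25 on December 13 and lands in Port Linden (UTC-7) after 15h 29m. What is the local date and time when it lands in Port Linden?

Convert departure to UTC: 18:25 − 6:00 = 12:25 UTC on Dec 13.
Add 15 hours and 29 minutes travel time → 03:54 UTC (Dec 14).
Port Linden is UTC−7:00, so local arrival = 03:54 − 7:00 = 20:54 on Dec 13.

20:54 on December 13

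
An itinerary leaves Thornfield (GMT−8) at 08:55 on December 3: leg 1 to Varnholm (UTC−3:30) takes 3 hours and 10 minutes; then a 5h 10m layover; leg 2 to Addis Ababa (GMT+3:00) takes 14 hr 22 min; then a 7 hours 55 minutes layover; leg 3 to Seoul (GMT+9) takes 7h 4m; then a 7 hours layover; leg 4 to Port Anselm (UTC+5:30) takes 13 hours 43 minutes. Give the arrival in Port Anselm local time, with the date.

08:49 on Dec 6

Convert departure to UTC: 08:55 + 8:00 = 16:55 UTC on Dec 3.
Add 3 hours and 10 minutes leg 1 → 20:05 UTC.
Add 5 hours and 10 minutes layover in Varnholm → 01:15 UTC (Dec 4).
Add 14 hours and 22 minutes leg 2 → 15:37 UTC.
Add 7 hours 55 minutes layover in Addis Ababa → 23:32 UTC.
Add 7 hours and 4 minutes leg 3 → 06:36 UTC (Dec 5).
Add 7 hours layover in Seoul → 13:36 UTC.
Add 13 hours 43 minutes leg 4 → 03:19 UTC (Dec 6).
Port Anselm is UTC+5:30, so local arrival = 03:19 + 5:30 = 08:49 on Dec 6.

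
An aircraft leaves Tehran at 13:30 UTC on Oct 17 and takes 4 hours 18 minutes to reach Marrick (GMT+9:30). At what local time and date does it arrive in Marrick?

03:18 on October 18

Departure is given in UTC: 13:30 on Oct 17.
Add 4 hours 18 minutes → 17:48 UTC.
Marrick is UTC+9:30: 17:48 + 9:30 = 03:18 on Oct 18.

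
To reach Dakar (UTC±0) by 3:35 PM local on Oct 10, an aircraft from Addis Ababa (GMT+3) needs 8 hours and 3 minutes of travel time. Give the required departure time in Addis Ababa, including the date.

Target arrival is already UTC: 3:35 PM on Oct 10.
Subtract 8 hours 3 minutes → departure 7:32 AM UTC on Oct 10.
Addis Ababa is UTC+3:00: 7:32 AM + 3:00 = 10:32 AM on Oct 10.

10:32 AM on October 10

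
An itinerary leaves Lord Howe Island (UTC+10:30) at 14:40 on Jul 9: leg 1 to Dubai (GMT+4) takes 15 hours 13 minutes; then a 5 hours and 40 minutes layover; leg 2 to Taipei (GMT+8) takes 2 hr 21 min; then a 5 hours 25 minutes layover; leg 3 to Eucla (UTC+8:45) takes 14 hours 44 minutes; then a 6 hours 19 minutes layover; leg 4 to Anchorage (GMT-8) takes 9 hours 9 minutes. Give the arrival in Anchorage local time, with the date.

07:01 on July 11

Convert departure to UTC: 14:40 − 10:30 = 04:10 UTC on Jul 9.
Add 15 hours 13 minutes leg 1 → 19:23 UTC.
Add 5 hours 40 minutes layover in Dubai → 01:03 UTC (Jul 10).
Add 2 hours and 21 minutes leg 2 → 03:24 UTC.
Add 5 hours and 25 minutes layover in Taipei → 08:49 UTC.
Add 14 hours and 44 minutes leg 3 → 23:33 UTC.
Add 6 hours and 19 minutes layover in Eucla → 05:52 UTC (Jul 11).
Add 9 hours and 9 minutes leg 4 → 15:01 UTC.
Anchorage is UTC−8:00, so local arrival = 15:01 − 8:00 = 07:01 on Jul 11.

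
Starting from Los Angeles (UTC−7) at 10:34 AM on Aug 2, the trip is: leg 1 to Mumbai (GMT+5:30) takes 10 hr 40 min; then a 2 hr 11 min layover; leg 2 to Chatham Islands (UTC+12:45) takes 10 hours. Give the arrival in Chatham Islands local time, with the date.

Convert departure to UTC: 10:34 AM + 7:00 = 5:34 PM UTC on Aug 2.
Add 10 hours 40 minutes leg 1 → 4:14 AM UTC (Aug 3).
Add 2 hours 11 minutes layover in Mumbai → 6:25 AM UTC.
Add 10 hours leg 2 → 4:25 PM UTC.
Chatham Islands is UTC+12:45, so local arrival = 4:25 PM + 12:45 = 5:10 AM on Aug 4.

5:10 AM on August 4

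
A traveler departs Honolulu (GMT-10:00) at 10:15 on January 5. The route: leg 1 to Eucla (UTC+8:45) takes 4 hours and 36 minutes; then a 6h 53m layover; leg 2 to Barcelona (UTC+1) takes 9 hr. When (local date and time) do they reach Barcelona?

17:44 on January 6

Convert departure to UTC: 10:15 + 10:00 = 20:15 UTC on Jan 5.
Add 4 hours 36 minutes leg 1 → 00:51 UTC (Jan 6).
Add 6 hours and 53 minutes layover in Eucla → 07:44 UTC.
Add 9 hours leg 2 → 16:44 UTC.
Barcelona is UTC+1:00, so local arrival = 16:44 + 1:00 = 17:44 on Jan 6.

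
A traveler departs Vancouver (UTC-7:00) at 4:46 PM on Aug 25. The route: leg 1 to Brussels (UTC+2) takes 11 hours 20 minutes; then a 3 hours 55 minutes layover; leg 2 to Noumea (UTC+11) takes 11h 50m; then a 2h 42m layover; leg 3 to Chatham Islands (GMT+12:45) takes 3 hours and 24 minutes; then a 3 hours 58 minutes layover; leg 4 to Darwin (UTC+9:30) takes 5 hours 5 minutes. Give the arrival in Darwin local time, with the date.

Convert departure to UTC: 4:46 PM + 7:00 = 11:46 PM UTC on Aug 25.
Add 11 hours 20 minutes leg 1 → 11:06 AM UTC (Aug 26).
Add 3 hours 55 minutes layover in Brussels → 3:01 PM UTC.
Add 11 hours and 50 minutes leg 2 → 2:51 AM UTC (Aug 27).
Add 2 hours and 42 minutes layover in Noumea → 5:33 AM UTC.
Add 3 hours 24 minutes leg 3 → 8:57 AM UTC.
Add 3 hours and 58 minutes layover in Chatham Islands → 12:55 PM UTC.
Add 5 hours 5 minutes leg 4 → 6:00 PM UTC.
Darwin is UTC+9:30, so local arrival = 6:00 PM + 9:30 = 3:30 AM on Aug 28.

3:30 AM on August 28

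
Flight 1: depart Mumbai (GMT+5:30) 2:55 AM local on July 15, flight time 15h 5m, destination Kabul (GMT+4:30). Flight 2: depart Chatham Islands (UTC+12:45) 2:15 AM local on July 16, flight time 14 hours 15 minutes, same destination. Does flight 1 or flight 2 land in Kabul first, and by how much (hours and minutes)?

Flight 1 in UTC: 2:55 AM − 5:30 = 9:25 PM on Jul 14.
+15 hours 5 minutes → arrive 12:30 PM UTC on Jul 15.
Flight 2 in UTC: 2:15 AM − 12:45 = 1:30 PM on Jul 15.
+14 hours 15 minutes → arrive 3:45 AM UTC on Jul 16.
Flight 1 lands earlier by 15 hours 15 minutes.

the first, by 15 hours 15 minutes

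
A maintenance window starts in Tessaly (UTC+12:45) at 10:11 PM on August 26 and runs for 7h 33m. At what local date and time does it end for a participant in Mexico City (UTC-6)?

Convert start to UTC: 10:11 PM − 12:45 = 9:26 AM UTC on Aug 26.
Add 7 hours and 33 minutes duration → 4:59 PM UTC.
Mexico City is UTC−6:00, so local end time = 4:59 PM − 6:00 = 10:59 AM on Aug 26.

10:59 AM on Aug 26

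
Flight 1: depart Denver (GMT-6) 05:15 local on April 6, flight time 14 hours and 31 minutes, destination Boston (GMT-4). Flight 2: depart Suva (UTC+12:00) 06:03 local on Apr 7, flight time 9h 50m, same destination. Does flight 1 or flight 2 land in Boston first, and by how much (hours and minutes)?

Flight 1 in UTC: 05:15 + 6:00 = 11:15 on Apr 6.
+14 hours 31 minutes → arrive 01:46 UTC on Apr 7.
Flight 2 in UTC: 06:03 − 12:00 = 18:03 on Apr 6.
+9 hours and 50 minutes → arrive 03:53 UTC on Apr 7.
Flight 1 lands earlier by 2 hours 7 minutes.

the first, by 2 hours 7 minutes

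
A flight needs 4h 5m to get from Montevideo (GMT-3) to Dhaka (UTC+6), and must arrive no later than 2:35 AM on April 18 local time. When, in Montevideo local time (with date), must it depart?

Target arrival in UTC: 2:35 AM − 6:00 = 8:35 PM on Apr 17.
Subtract 4 hours 5 minutes → departure 4:30 PM UTC on Apr 17.
Montevideo is UTC−3:00: 4:30 PM − 3:00 = 1:30 PM on Apr 17.

1:30 PM on Apr 17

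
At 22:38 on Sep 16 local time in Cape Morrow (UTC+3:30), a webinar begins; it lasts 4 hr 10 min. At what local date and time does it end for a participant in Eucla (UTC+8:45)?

08:03 on September 17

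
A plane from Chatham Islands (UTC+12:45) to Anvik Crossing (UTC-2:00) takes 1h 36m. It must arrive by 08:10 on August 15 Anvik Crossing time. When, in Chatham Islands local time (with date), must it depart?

21:19 on August 15

Target arrival in UTC: 08:10 + 2:00 = 10:10 on Aug 15.
Subtract 1 hour 36 minutes → departure 08:34 UTC on Aug 15.
Chatham Islands is UTC+12:45: 08:34 + 12:45 = 21:19 on Aug 15.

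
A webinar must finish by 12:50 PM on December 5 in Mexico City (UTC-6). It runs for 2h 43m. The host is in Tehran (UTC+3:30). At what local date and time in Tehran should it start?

7:37 PM on Dec 5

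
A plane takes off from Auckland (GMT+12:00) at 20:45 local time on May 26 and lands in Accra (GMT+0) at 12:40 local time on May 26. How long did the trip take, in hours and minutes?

Departure in UTC: 20:45 − 12:00 = 08:45 on May 26.
Arrival is already UTC: 12:40 on May 26.
Elapsed = 12:40 − 08:45 = 3 hours 55 minutes.

3 hours 55 minutes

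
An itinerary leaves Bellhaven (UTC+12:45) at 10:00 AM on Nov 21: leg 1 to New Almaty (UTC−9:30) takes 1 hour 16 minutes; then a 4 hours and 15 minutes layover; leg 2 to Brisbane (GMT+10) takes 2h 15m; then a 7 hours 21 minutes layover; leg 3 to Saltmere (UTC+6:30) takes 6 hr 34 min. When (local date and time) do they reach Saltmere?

Convert departure to UTC: 10:00 AM − 12:45 = 9:15 PM UTC on Nov 20.
Add 1 hour 16 minutes leg 1 → 10:31 PM UTC.
Add 4 hours 15 minutes layover in New Almaty → 2:46 AM UTC (Nov 21).
Add 2 hours and 15 minutes leg 2 → 5:01 AM UTC.
Add 7 hours and 21 minutes layover in Brisbane → 12:22 PM UTC.
Add 6 hours and 34 minutes leg 3 → 6:56 PM UTC.
Saltmere is UTC+6:30, so local arrival = 6:56 PM + 6:30 = 1:26 AM on Nov 22.

1:26 AM on Nov 22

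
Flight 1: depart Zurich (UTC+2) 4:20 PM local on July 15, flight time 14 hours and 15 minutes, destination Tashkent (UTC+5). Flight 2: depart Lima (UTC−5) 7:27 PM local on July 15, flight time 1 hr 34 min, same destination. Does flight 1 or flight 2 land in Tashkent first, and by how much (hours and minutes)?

Flight 1 in UTC: 4:20 PM − 2:00 = 2:20 PM on Jul 15.
+14 hours 15 minutes → arrive 4:35 AM UTC on Jul 16.
Flight 2 in UTC: 7:27 PM + 5:00 = 12:27 AM on Jul 16.
+1 hour 34 minutes → arrive 2:01 AM UTC on Jul 16.
Flight 2 lands earlier by 2 hours 34 minutes.

the second, by 2 hours 34 minutes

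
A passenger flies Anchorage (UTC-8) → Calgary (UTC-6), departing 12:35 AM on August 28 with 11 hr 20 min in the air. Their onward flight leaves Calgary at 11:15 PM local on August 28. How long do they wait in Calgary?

9 hours 20 minutes

Convert departure to UTC: 12:35 AM + 8:00 = 8:35 AM UTC on Aug 28.
Add 11 hours 20 minutes flight time → 7:55 PM UTC.
Calgary is UTC−6:00, so local arrival = 7:55 PM − 6:00 = 1:55 PM on Aug 28.
Layover = 11:15 PM − 1:55 PM = 9 hours 20 minutes.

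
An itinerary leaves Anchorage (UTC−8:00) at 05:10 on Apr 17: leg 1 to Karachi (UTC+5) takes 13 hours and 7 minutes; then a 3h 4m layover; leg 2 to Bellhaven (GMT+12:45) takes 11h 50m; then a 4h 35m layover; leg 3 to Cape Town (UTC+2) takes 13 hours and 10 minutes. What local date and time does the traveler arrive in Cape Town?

12:56 on April 19

Convert departure to UTC: 05:10 + 8:00 = 13:10 UTC on Apr 17.
Add 13 hours and 7 minutes leg 1 → 02:17 UTC (Apr 18).
Add 3 hours and 4 minutes layover in Karachi → 05:21 UTC.
Add 11 hours 50 minutes leg 2 → 17:11 UTC.
Add 4 hours 35 minutes layover in Bellhaven → 21:46 UTC.
Add 13 hours 10 minutes leg 3 → 10:56 UTC (Apr 19).
Cape Town is UTC+2:00, so local arrival = 10:56 + 2:00 = 12:56 on Apr 19.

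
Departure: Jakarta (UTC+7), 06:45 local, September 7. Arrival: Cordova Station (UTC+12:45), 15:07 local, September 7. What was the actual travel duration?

2 hours 37 minutes

Cordova Station is 5:45 ahead of Jakarta.
Clock-face elapsed time (ignoring zones) is 8 hours 22 minutes.
Actual elapsed = 8 hours 22 minutes − 5:45 = 2 hours 37 minutes.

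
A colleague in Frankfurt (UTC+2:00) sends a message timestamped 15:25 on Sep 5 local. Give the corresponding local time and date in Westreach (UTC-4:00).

In UTC: 15:25 − 2:00 = 13:25 on Sep 5.
Westreach is UTC−4:00: 13:25 − 4:00 = 09:25 on Sep 5.

09:25 on Sep 5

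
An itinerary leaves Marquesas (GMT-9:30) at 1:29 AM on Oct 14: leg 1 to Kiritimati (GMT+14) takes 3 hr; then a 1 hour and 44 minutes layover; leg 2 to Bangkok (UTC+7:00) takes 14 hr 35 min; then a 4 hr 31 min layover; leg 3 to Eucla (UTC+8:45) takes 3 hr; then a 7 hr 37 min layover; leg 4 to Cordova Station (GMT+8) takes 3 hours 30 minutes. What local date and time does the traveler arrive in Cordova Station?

Convert departure to UTC: 1:29 AM + 9:30 = 10:59 AM UTC on Oct 14.
Add 3 hours leg 1 → 1:59 PM UTC.
Add 1 hour and 44 minutes layover in Kiritimati → 3:43 PM UTC.
Add 14 hours 35 minutes leg 2 → 6:18 AM UTC (Oct 15).
Add 4 hours 31 minutes layover in Bangkok → 10:49 AM UTC.
Add 3 hours leg 3 → 1:49 PM UTC.
Add 7 hours and 37 minutes layover in Eucla → 9:26 PM UTC.
Add 3 hours and 30 minutes leg 4 → 12:56 AM UTC (Oct 16).
Cordova Station is UTC+8:00, so local arrival = 12:56 AM + 8:00 = 8:56 AM on Oct 16.

8:56 AM on Oct 16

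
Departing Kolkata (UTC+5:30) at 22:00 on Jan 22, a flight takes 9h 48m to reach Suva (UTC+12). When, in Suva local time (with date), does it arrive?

14:18 on Jan 23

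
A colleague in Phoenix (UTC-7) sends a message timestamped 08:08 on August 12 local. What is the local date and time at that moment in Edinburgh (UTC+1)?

In UTC: 08:08 + 7:00 = 15:08 on Aug 12.
Edinburgh is UTC+1:00: 15:08 + 1:00 = 16:08 on Aug 12.

16:08 on Aug 12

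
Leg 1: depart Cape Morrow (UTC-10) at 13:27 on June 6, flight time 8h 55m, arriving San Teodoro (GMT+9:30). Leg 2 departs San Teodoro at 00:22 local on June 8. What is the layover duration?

Convert departure to UTC: 13:27 + 10:00 = 23:27 UTC on Jun 6.
Add 8 hours 55 minutes flight time → 08:22 UTC (Jun 7).
San Teodoro is UTC+9:30, so local arrival = 08:22 + 9:30 = 17:52 on Jun 7.
Layover = 00:22 − 17:52 (+1 day) = 6 hours 30 minutes.

6 hours 30 minutes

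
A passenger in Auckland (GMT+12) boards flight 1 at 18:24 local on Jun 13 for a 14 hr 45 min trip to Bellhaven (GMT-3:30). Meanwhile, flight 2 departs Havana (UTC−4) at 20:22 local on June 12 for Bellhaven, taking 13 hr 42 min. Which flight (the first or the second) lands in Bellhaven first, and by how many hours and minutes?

the second, by 7 hours 5 minutes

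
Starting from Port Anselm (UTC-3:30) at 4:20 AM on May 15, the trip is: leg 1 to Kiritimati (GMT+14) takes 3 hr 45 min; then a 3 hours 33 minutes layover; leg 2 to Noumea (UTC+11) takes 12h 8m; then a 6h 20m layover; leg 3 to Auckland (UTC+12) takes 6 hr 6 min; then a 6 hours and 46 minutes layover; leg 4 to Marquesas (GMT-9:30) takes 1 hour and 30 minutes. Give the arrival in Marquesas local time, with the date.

2:28 PM on May 16

Convert departure to UTC: 4:20 AM + 3:30 = 7:50 AM UTC on May 15.
Add 3 hours and 45 minutes leg 1 → 11:35 AM UTC.
Add 3 hours and 33 minutes layover in Kiritimati → 3:08 PM UTC.
Add 12 hours 8 minutes leg 2 → 3:16 AM UTC (May 16).
Add 6 hours 20 minutes layover in Noumea → 9:36 AM UTC.
Add 6 hours and 6 minutes leg 3 → 3:42 PM UTC.
Add 6 hours and 46 minutes layover in Auckland → 10:28 PM UTC.
Add 1 hour 30 minutes leg 4 → 11:58 PM UTC.
Marquesas is UTC−9:30, so local arrival = 11:58 PM − 9:30 = 2:28 PM on May 16.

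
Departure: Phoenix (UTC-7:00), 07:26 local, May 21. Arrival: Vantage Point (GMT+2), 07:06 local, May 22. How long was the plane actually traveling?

Vantage Point is 9:00 ahead of Phoenix.
Clock-face elapsed time (ignoring zones) is 23 hours 40 minutes.
Actual elapsed = 23 hours 40 minutes − 9:00 = 14 hours 40 minutes.

14 hours 40 minutes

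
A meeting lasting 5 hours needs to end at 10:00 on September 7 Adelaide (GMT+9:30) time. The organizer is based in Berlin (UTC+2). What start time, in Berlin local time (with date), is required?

21:30 on September 6

Target end time in UTC: 10:00 − 9:30 = 00:30 on Sep 7.
Subtract 5 hours → start 19:30 UTC on Sep 6.
Berlin is UTC+2:00: 19:30 + 2:00 = 21:30 on Sep 6.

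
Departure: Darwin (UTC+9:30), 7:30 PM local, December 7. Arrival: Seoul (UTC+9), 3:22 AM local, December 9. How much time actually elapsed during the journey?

Departure in UTC: 7:30 PM − 9:30 = 10:00 AM on Dec 7.
Arrival in UTC: 3:22 AM − 9:00 = 6:22 PM on Dec 8.
Elapsed = 6:22 PM − 10:00 AM (+1 day) = 32 hours 22 minutes.

32 hours 22 minutes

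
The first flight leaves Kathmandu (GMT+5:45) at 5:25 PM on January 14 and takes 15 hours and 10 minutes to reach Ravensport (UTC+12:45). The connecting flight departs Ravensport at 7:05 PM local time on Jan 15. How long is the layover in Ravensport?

3 hours 30 minutes

Convert departure to UTC: 5:25 PM − 5:45 = 11:40 AM UTC on Jan 14.
Add 15 hours and 10 minutes flight time → 2:50 AM UTC (Jan 15).
Ravensport is UTC+12:45, so local arrival = 2:50 AM + 12:45 = 3:35 PM on Jan 15.
Layover = 7:05 PM − 3:35 PM = 3 hours 30 minutes.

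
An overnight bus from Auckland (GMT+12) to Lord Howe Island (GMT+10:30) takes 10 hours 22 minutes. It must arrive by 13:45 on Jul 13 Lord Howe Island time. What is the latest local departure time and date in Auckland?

Target arrival in UTC: 13:45 − 10:30 = 03:15 on Jul 13.
Subtract 10 hours and 22 minutes → departure 16:53 UTC on Jul 12.
Auckland is UTC+12:00: 16:53 + 12:00 = 04:53 on Jul 13.

04:53 on July 13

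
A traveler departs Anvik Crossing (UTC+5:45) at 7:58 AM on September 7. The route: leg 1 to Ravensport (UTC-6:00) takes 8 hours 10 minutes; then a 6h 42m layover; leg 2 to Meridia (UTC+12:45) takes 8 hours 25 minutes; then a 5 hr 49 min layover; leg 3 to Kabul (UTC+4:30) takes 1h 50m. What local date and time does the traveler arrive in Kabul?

Convert departure to UTC: 7:58 AM − 5:45 = 2:13 AM UTC on Sep 7.
Add 8 hours and 10 minutes leg 1 → 10:23 AM UTC.
Add 6 hours and 42 minutes layover in Ravensport → 5:05 PM UTC.
Add 8 hours and 25 minutes leg 2 → 1:30 AM UTC (Sep 8).
Add 5 hours 49 minutes layover in Meridia → 7:19 AM UTC.
Add 1 hour and 50 minutes leg 3 → 9:09 AM UTC.
Kabul is UTC+4:30, so local arrival = 9:09 AM + 4:30 = 1:39 PM on Sep 8.

1:39 PM on Sep 8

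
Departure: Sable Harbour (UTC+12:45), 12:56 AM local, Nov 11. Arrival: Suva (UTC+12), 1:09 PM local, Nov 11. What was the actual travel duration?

Suva is 0:45 behind Sable Harbour.
Clock-face elapsed time (ignoring zones) is 12 hours 13 minutes.
Actual elapsed = 12 hours 13 minutes + 0:45 = 12 hours 58 minutes.

12 hours 58 minutes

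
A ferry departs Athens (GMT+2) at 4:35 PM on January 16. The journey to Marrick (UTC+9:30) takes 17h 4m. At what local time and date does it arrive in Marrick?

5:09 PM on Jan 17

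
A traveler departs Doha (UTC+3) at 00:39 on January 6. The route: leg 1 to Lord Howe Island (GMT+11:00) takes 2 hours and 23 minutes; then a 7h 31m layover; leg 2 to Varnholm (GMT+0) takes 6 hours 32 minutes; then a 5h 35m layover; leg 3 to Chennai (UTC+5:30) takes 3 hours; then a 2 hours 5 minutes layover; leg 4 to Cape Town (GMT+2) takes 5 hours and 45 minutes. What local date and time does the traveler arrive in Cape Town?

08:30 on January 7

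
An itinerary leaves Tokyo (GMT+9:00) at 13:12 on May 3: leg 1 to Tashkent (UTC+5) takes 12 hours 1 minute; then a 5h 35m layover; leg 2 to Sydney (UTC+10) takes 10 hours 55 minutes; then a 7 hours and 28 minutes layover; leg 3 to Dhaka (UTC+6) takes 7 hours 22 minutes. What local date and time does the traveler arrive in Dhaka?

05:33 on May 5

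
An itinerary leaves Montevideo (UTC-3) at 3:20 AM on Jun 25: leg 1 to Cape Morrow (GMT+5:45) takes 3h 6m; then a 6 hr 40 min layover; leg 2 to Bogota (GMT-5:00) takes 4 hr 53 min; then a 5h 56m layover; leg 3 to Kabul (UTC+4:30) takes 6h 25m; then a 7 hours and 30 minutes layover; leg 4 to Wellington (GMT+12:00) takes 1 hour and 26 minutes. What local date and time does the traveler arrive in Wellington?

Convert departure to UTC: 3:20 AM + 3:00 = 6:20 AM UTC on Jun 25.
Add 3 hours and 6 minutes leg 1 → 9:26 AM UTC.
Add 6 hours and 40 minutes layover in Cape Morrow → 4:06 PM UTC.
Add 4 hours 53 minutes leg 2 → 8:59 PM UTC.
Add 5 hours and 56 minutes layover in Bogota → 2:55 AM UTC (Jun 26).
Add 6 hours 25 minutes leg 3 → 9:20 AM UTC.
Add 7 hours 30 minutes layover in Kabul → 4:50 PM UTC.
Add 1 hour 26 minutes leg 4 → 6:16 PM UTC.
Wellington is UTC+12:00, so local arrival = 6:16 PM + 12:00 = 6:16 AM on Jun 27.

6:16 AM on June 27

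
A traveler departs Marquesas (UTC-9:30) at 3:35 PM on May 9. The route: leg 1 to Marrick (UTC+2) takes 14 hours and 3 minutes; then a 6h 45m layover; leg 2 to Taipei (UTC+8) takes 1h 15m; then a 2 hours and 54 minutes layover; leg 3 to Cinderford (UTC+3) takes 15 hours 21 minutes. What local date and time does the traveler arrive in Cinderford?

Convert departure to UTC: 3:35 PM + 9:30 = 1:05 AM UTC on May 10.
Add 14 hours 3 minutes leg 1 → 3:08 PM UTC.
Add 6 hours and 45 minutes layover in Marrick → 9:53 PM UTC.
Add 1 hour and 15 minutes leg 2 → 11:08 PM UTC.
Add 2 hours 54 minutes layover in Taipei → 2:02 AM UTC (May 11).
Add 15 hours 21 minutes leg 3 → 5:23 PM UTC.
Cinderford is UTC+3:00, so local arrival = 5:23 PM + 3:00 = 8:23 PM on May 11.

8:23 PM on May 11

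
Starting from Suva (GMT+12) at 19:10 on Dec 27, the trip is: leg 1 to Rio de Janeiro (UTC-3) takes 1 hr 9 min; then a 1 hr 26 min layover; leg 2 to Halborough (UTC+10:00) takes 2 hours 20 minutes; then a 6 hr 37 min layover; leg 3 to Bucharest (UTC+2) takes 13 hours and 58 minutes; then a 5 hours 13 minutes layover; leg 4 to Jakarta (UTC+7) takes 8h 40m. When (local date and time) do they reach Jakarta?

05:33 on December 29

Convert departure to UTC: 19:10 − 12:00 = 07:10 UTC on Dec 27.
Add 1 hour 9 minutes leg 1 → 08:19 UTC.
Add 1 hour and 26 minutes layover in Rio de Janeiro → 09:45 UTC.
Add 2 hours and 20 minutes leg 2 → 12:05 UTC.
Add 6 hours 37 minutes layover in Halborough → 18:42 UTC.
Add 13 hours and 58 minutes leg 3 → 08:40 UTC (Dec 28).
Add 5 hours and 13 minutes layover in Bucharest → 13:53 UTC.
Add 8 hours 40 minutes leg 4 → 22:33 UTC.
Jakarta is UTC+7:00, so local arrival = 22:33 + 7:00 = 05:33 on Dec 29.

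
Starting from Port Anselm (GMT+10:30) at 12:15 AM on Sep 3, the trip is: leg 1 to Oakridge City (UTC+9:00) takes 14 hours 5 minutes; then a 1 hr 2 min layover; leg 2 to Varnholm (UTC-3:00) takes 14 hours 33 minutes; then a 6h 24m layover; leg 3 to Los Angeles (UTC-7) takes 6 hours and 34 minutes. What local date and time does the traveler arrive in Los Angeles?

1:23 AM on September 4

Convert departure to UTC: 12:15 AM − 10:30 = 1:45 PM UTC on Sep 2.
Add 14 hours and 5 minutes leg 1 → 3:50 AM UTC (Sep 3).
Add 1 hour and 2 minutes layover in Oakridge City → 4:52 AM UTC.
Add 14 hours 33 minutes leg 2 → 7:25 PM UTC.
Add 6 hours and 24 minutes layover in Varnholm → 1:49 AM UTC (Sep 4).
Add 6 hours and 34 minutes leg 3 → 8:23 AM UTC.
Los Angeles is UTC−7:00, so local arrival = 8:23 AM − 7:00 = 1:23 AM on Sep 4.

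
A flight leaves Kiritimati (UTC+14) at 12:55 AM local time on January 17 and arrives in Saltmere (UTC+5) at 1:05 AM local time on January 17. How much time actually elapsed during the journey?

9 hours 10 minutes

Departure in UTC: 12:55 AM − 14:00 = 10:55 AM on Jan 16.
Arrival in UTC: 1:05 AM − 5:00 = 8:05 PM on Jan 16.
Elapsed = 8:05 PM − 10:55 AM = 9 hours 10 minutes.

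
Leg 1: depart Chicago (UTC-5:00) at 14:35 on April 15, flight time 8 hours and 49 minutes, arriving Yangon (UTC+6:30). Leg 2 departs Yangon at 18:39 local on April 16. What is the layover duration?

Convert departure to UTC: 14:35 + 5:00 = 19:35 UTC on Apr 15.
Add 8 hours 49 minutes flight time → 04:24 UTC (Apr 16).
Yangon is UTC+6:30, so local arrival = 04:24 + 6:30 = 10:54 on Apr 16.
Layover = 18:39 − 10:54 = 7 hours 45 minutes.

7 hours 45 minutes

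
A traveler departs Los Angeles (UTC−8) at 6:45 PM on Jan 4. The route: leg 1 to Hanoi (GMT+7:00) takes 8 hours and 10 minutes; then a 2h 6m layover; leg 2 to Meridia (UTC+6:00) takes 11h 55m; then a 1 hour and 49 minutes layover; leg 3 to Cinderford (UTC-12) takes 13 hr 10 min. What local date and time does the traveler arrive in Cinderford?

Convert departure to UTC: 6:45 PM + 8:00 = 2:45 AM UTC on Jan 5.
Add 8 hours 10 minutes leg 1 → 10:55 AM UTC.
Add 2 hours 6 minutes layover in Hanoi → 1:01 PM UTC.
Add 11 hours 55 minutes leg 2 → 12:56 AM UTC (Jan 6).
Add 1 hour 49 minutes layover in Meridia → 2:45 AM UTC.
Add 13 hours 10 minutes leg 3 → 3:55 PM UTC.
Cinderford is UTC−12:00, so local arrival = 3:55 PM − 12:00 = 3:55 AM on Jan 6.

3:55 AM on Jan 6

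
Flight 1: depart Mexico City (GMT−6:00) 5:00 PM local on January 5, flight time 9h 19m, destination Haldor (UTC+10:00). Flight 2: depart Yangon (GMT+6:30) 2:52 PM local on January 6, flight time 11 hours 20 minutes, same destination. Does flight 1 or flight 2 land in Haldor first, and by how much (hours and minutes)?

Flight 1 in UTC: 5:00 PM + 6:00 = 11:00 PM on Jan 5.
+9 hours 19 minutes → arrive 8:19 AM UTC on Jan 6.
Flight 2 in UTC: 2:52 PM − 6:30 = 8:22 AM on Jan 6.
+11 hours 20 minutes → arrive 7:42 PM UTC on Jan 6.
Flight 1 lands earlier by 11 hours 23 minutes.

the first, by 11 hours 23 minutes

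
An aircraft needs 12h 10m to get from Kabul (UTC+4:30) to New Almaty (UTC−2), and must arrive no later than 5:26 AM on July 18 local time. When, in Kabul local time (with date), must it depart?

11:46 PM on July 17

Target arrival in UTC: 5:26 AM + 2:00 = 7:26 AM on Jul 18.
Subtract 12 hours 10 minutes → departure 7:16 PM UTC on Jul 17.
Kabul is UTC+4:30: 7:16 PM + 4:30 = 11:46 PM on Jul 17.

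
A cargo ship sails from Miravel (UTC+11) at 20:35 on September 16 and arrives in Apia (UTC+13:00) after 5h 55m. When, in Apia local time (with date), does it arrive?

Convert departure to UTC: 20:35 − 11:00 = 09:35 UTC on Sep 16.
Add 5 hours and 55 minutes travel time → 15:30 UTC.
Apia is UTC+13:00, so local arrival = 15:30 + 13:00 = 04:30 on Sep 17.

04:30 on September 17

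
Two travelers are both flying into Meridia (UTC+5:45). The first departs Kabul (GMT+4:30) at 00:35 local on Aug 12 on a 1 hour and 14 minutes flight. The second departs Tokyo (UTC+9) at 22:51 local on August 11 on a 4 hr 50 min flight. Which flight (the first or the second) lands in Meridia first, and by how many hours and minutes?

the second, by 2 hours 38 minutes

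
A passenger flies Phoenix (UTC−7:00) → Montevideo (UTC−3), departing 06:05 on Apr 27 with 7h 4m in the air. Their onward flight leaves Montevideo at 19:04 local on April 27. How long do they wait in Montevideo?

1 hour 55 minutes

Convert departure to UTC: 06:05 + 7:00 = 13:05 UTC on Apr 27.
Add 7 hours and 4 minutes flight time → 20:09 UTC.
Montevideo is UTC−3:00, so local arrival = 20:09 − 3:00 = 17:09 on Apr 27.
Layover = 19:04 − 17:09 = 1 hour 55 minutes.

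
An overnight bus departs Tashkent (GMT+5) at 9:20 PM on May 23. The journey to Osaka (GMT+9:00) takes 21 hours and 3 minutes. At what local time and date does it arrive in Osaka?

Osaka is 4:00 ahead of Tashkent.
After 21 hours and 3 minutes it is 6:23 PM (May 24) in Tashkent.
Shift by the zone difference: 6:23 PM + 4:00 = 10:23 PM on May 24 in Osaka.

10:23 PM on May 24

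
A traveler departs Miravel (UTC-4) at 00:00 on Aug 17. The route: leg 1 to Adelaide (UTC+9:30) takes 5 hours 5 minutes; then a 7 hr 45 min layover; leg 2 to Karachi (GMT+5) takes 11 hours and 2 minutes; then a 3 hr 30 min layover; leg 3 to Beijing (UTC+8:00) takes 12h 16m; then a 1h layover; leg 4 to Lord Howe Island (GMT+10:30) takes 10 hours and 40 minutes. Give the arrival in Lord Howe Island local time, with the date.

Convert departure to UTC: 00:00 + 4:00 = 04:00 UTC on Aug 17.
Add 5 hours 5 minutes leg 1 → 09:05 UTC.
Add 7 hours and 45 minutes layover in Adelaide → 16:50 UTC.
Add 11 hours 2 minutes leg 2 → 03:52 UTC (Aug 18).
Add 3 hours and 30 minutes layover in Karachi → 07:22 UTC.
Add 12 hours and 16 minutes leg 3 → 19:38 UTC.
Add 1 hour layover in Beijing → 20:38 UTC.
Add 10 hours and 40 minutes leg 4 → 07:18 UTC (Aug 19).
Lord Howe Island is UTC+10:30, so local arrival = 07:18 + 10:30 = 17:48 on Aug 19.

17:48 on August 19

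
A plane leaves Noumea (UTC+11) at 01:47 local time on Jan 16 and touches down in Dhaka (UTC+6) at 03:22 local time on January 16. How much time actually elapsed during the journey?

Departure in UTC: 01:47 − 11:00 = 14:47 on Jan 15.
Arrival in UTC: 03:22 − 6:00 = 21:22 on Jan 15.
Elapsed = 21:22 − 14:47 = 6 hours 35 minutes.

6 hours 35 minutes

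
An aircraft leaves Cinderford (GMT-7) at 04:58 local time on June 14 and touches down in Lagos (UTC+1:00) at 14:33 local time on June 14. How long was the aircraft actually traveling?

1 hour 35 minutes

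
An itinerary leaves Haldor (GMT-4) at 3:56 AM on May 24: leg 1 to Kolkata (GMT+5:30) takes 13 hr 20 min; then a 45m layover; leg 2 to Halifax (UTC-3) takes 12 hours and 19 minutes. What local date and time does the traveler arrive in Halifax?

7:20 AM on May 25

Convert departure to UTC: 3:56 AM + 4:00 = 7:56 AM UTC on May 24.
Add 13 hours and 20 minutes leg 1 → 9:16 PM UTC.
Add 45 minutes layover in Kolkata → 10:01 PM UTC.
Add 12 hours 19 minutes leg 2 → 10:20 AM UTC (May 25).
Halifax is UTC−3:00, so local arrival = 10:20 AM − 3:00 = 7:20 AM on May 25.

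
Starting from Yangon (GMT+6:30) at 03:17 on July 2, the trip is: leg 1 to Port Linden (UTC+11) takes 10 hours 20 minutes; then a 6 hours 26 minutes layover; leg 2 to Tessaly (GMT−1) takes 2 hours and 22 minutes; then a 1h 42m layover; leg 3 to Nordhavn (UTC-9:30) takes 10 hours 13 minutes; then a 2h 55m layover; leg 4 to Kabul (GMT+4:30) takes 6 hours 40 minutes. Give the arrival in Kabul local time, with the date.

Convert departure to UTC: 03:17 − 6:30 = 20:47 UTC on Jul 1.
Add 10 hours 20 minutes leg 1 → 07:07 UTC (Jul 2).
Add 6 hours and 26 minutes layover in Port Linden → 13:33 UTC.
Add 2 hours and 22 minutes leg 2 → 15:55 UTC.
Add 1 hour 42 minutes layover in Tessaly → 17:37 UTC.
Add 10 hours 13 minutes leg 3 → 03:50 UTC (Jul 3).
Add 2 hours and 55 minutes layover in Nordhavn → 06:45 UTC.
Add 6 hours and 40 minutes leg 4 → 13:25 UTC.
Kabul is UTC+4:30, so local arrival = 13:25 + 4:30 = 17:55 on Jul 3.

17:55 on July 3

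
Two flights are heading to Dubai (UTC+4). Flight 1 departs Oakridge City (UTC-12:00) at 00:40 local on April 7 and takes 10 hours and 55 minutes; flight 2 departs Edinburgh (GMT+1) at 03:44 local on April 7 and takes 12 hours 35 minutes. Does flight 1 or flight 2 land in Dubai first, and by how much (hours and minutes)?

Flight 1 in UTC: 00:40 + 12:00 = 12:40 on Apr 7.
+10 hours 55 minutes → arrive 23:35 UTC on Apr 7.
Flight 2 in UTC: 03:44 − 1:00 = 02:44 on Apr 7.
+12 hours 35 minutes → arrive 15:19 UTC on Apr 7.
Flight 2 lands earlier by 8 hours 16 minutes.

the second, by 8 hours 16 minutes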